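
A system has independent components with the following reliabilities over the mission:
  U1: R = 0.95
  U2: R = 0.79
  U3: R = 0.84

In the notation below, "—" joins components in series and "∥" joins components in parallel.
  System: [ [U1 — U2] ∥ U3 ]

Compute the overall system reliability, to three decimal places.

0.960

Series (U1 and U2): 0.95000 × 0.79000 = 0.75050
Parallel ([0.75050] and U3): 1 − (1 − 0.75050)(1 − 0.84000) = 0.960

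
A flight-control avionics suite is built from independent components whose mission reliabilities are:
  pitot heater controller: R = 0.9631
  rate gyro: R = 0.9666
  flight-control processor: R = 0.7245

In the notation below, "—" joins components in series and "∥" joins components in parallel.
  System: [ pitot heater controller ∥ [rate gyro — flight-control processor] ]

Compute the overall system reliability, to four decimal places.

Series (rate gyro and flight-control processor): 0.966600 × 0.724500 = 0.700302
Parallel (pitot heater controller and [0.700302]): 1 − (1 − 0.963100)(1 − 0.700302) = 0.9889

0.9889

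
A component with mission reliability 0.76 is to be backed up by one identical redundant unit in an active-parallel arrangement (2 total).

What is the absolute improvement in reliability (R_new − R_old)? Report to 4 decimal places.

0.1824

R_before = 0.76
R_after = 1 − (1 − 0.76)^2 = 0.9424
ΔR = 0.9424 − 0.76 = 0.1824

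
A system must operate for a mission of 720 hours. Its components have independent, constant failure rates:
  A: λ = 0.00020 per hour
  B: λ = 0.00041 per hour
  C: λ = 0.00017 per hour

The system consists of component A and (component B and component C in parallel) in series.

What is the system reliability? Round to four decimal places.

0.8404

R(A) = exp(−0.00020 × 720) = 0.865888
R(B) = exp(−0.00041 × 720) = 0.744383
R(C) = exp(−0.00017 × 720) = 0.884794
Parallel (B and C): 1 − (1 − 0.744383)(1 − 0.884794) = 0.970551
Series (A and [0.970551]): 0.865888 × 0.970551 = 0.8404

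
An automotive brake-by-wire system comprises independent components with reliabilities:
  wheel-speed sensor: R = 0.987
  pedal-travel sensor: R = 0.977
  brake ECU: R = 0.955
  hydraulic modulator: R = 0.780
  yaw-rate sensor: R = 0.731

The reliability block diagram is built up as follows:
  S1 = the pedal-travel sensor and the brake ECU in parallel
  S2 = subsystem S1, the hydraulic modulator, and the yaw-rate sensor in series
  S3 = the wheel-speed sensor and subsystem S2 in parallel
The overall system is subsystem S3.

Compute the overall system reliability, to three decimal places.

0.994

Parallel (pedal-travel sensor and brake ECU): 1 − (1 − 0.97700)(1 − 0.95500) = 0.99897
Series ([0.99897], hydraulic modulator, and yaw-rate sensor): 0.99897 × 0.78000 × 0.73100 = 0.56959
Parallel (wheel-speed sensor and [0.56959]): 1 − (1 − 0.98700)(1 − 0.56959) = 0.994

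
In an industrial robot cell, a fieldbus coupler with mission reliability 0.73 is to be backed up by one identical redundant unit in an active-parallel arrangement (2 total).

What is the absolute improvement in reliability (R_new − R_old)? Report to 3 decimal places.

R_before = 0.73
R_after = 1 − (1 − 0.73)^2 = 0.927
ΔR = 0.927 − 0.73 = 0.197

0.197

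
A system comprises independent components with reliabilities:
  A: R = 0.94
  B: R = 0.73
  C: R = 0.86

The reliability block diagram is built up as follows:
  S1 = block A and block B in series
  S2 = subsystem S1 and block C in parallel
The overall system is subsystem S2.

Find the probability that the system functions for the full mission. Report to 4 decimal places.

Series (A and B): 0.940000 × 0.730000 = 0.686200
Parallel ([0.686200] and C): 1 − (1 − 0.686200)(1 − 0.860000) = 0.9561

0.9561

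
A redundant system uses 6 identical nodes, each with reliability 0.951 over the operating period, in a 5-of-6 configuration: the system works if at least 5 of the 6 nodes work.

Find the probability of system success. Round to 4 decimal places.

0.9684

R = Σ_{i=5}^{6} C(6,i) p^i (1−p)^{6−i} with p = 0.951
C(6,5)·0.951^5·0.049^1 = 0.228691
C(6,6)·0.951^6·0.049^0 = 0.739747
Sum = 0.9684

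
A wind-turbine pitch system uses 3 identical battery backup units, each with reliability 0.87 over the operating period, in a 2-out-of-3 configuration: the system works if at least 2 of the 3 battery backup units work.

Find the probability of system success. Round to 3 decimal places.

0.954

R = Σ_{i=2}^{3} C(3,i) p^i (1−p)^{3−i} with p = 0.87
C(3,2)·0.87^2·0.13^1 = 0.29519
C(3,3)·0.87^3·0.13^0 = 0.65850
Sum = 0.954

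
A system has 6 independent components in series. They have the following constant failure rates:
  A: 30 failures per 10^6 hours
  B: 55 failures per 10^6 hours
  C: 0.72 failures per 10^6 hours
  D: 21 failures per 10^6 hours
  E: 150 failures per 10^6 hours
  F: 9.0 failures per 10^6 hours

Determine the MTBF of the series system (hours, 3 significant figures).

Series of exponential components: λ_sys = Σ λ_i
λ_sys = 0.000030 + 0.000055 + 0.00000072 + 0.000021 + 0.00015 + 0.0000090 = 2.6572e-04 /h
MTBF = 1 / λ_sys = 3760 h

3760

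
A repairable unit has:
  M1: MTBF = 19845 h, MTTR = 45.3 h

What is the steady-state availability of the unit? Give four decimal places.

A(M1) = MTBF/(MTBF+MTTR) = 19845/(19845+45.3) = 0.9977

0.9977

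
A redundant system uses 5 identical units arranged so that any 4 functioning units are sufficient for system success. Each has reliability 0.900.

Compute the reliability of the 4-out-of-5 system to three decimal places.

0.919

R = Σ_{i=4}^{5} C(5,i) p^i (1−p)^{5−i} with p = 0.900
C(5,4)·0.900^4·0.100^1 = 0.32805
C(5,5)·0.900^5·0.100^0 = 0.59049
Sum = 0.919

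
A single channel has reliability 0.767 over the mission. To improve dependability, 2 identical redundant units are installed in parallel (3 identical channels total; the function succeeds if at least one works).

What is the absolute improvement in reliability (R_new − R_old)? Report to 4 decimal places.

0.2204

R_before = 0.767
R_after = 1 − (1 − 0.767)^3 = 0.9874
ΔR = 0.9874 − 0.767 = 0.2204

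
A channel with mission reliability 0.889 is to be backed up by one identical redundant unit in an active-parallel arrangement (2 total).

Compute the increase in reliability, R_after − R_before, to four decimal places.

0.0987

R_before = 0.889
R_after = 1 − (1 − 0.889)^2 = 0.9877
ΔR = 0.9877 − 0.889 = 0.0987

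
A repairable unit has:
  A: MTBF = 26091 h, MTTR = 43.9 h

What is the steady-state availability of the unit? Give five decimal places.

A(A) = MTBF/(MTBF+MTTR) = 26091/(26091+43.9) = 0.99832

0.99832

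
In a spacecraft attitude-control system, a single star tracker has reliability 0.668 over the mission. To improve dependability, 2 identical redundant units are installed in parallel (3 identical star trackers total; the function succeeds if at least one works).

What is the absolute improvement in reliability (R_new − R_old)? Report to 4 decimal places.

0.2954

R_before = 0.668
R_after = 1 − (1 − 0.668)^3 = 0.9634
ΔR = 0.9634 − 0.668 = 0.2954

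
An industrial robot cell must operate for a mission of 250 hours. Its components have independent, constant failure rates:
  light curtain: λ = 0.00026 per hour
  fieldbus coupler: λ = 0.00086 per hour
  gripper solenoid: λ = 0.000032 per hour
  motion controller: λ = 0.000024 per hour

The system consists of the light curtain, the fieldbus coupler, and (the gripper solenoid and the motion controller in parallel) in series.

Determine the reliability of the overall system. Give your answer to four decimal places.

0.7557

R(light curtain) = exp(−0.00026 × 250) = 0.937067
R(fieldbus coupler) = exp(−0.00086 × 250) = 0.806541
R(gripper solenoid) = exp(−0.000032 × 250) = 0.992032
R(motion controller) = exp(−0.000024 × 250) = 0.994018
Parallel (gripper solenoid and motion controller): 1 − (1 − 0.992032)(1 − 0.994018) = 0.999952
Series (light curtain, fieldbus coupler, and [0.999952]): 0.937067 × 0.806541 × 0.999952 = 0.7557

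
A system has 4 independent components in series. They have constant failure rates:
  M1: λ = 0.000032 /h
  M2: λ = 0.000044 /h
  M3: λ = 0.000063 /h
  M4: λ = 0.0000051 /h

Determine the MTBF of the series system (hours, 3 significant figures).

6940

Series of exponential components: λ_sys = Σ λ_i
λ_sys = 0.000032 + 0.000044 + 0.000063 + 0.0000051 = 1.4410e-04 /h
MTBF = 1 / λ_sys = 6940 h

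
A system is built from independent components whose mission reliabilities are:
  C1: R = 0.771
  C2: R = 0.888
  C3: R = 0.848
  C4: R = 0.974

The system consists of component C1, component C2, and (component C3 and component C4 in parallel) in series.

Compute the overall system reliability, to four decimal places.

0.6819

Parallel (C3 and C4): 1 − (1 − 0.848000)(1 − 0.974000) = 0.996048
Series (C1, C2, and [0.996048]): 0.771000 × 0.888000 × 0.996048 = 0.6819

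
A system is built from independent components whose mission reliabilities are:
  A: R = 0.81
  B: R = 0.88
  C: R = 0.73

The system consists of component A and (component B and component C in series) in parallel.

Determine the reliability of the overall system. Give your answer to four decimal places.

Series (B and C): 0.880000 × 0.730000 = 0.642400
Parallel (A and [0.642400]): 1 − (1 − 0.810000)(1 − 0.642400) = 0.9321

0.9321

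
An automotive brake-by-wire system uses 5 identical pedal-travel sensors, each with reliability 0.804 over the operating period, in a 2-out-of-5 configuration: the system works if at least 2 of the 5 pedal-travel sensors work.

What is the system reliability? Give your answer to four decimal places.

0.9938

R = Σ_{i=2}^{5} C(5,i) p^i (1−p)^{5−i} with p = 0.804
C(5,2)·0.804^2·0.196^3 = 0.048672
C(5,3)·0.804^3·0.196^2 = 0.199655
C(5,4)·0.804^4·0.196^1 = 0.409497
C(5,5)·0.804^5·0.196^0 = 0.335954
Sum = 0.9938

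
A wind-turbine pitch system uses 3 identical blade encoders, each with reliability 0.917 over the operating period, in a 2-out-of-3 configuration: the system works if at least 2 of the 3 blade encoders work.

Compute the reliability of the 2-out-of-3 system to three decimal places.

0.980

R = Σ_{i=2}^{3} C(3,i) p^i (1−p)^{3−i} with p = 0.917
C(3,2)·0.917^2·0.083^1 = 0.20938
C(3,3)·0.917^3·0.083^0 = 0.77110
Sum = 0.980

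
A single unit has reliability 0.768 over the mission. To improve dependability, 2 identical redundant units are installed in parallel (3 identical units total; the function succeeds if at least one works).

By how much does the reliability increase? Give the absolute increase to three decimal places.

R_before = 0.768
R_after = 1 − (1 − 0.768)^3 = 0.988
ΔR = 0.988 − 0.768 = 0.220

0.220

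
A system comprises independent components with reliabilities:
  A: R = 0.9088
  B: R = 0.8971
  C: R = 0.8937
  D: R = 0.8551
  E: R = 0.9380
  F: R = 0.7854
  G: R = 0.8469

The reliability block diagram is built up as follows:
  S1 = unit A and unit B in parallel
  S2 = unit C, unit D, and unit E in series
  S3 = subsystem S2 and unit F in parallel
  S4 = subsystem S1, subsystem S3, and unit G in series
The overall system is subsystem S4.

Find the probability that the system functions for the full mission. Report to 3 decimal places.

Parallel (A and B): 1 − (1 − 0.90880)(1 − 0.89710) = 0.99062
Series (C, D, and E): 0.89370 × 0.85510 × 0.93800 = 0.71682
Parallel ([0.71682] and F): 1 − (1 − 0.71682)(1 − 0.78540) = 0.93923
Series ([0.99062], [0.93923], and G): 0.99062 × 0.93923 × 0.84690 = 0.788

0.788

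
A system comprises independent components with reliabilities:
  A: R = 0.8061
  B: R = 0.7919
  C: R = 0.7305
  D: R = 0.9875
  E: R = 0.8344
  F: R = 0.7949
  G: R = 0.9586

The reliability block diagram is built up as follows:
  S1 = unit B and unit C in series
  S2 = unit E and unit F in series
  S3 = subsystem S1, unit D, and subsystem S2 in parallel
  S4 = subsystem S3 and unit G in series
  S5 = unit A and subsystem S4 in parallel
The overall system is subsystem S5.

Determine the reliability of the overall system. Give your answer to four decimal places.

Series (B and C): 0.791900 × 0.730500 = 0.578483
Series (E and F): 0.834400 × 0.794900 = 0.663265
Parallel ([0.578483], D, and [0.663265]): 1 − (1 − 0.578483)(1 − 0.987500)(1 − 0.663265) = 0.998226
Series ([0.998226] and G): 0.998226 × 0.958600 = 0.956899
Parallel (A and [0.956899]): 1 − (1 − 0.806100)(1 − 0.956899) = 0.9916

0.9916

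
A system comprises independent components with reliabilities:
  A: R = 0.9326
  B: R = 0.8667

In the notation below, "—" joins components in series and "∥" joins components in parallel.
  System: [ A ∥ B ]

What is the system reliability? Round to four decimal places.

0.9910

Parallel (A and B): 1 − (1 − 0.932600)(1 − 0.866700) = 0.9910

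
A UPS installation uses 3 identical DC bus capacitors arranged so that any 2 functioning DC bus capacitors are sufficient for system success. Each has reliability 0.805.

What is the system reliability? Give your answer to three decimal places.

0.901

R = Σ_{i=2}^{3} C(3,i) p^i (1−p)^{3−i} with p = 0.805
C(3,2)·0.805^2·0.195^1 = 0.37909
C(3,3)·0.805^3·0.195^0 = 0.52166
Sum = 0.901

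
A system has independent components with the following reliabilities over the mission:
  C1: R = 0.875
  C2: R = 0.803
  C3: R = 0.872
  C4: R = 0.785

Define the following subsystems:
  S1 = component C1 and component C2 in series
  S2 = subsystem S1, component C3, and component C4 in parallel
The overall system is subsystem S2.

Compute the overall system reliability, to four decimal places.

Series (C1 and C2): 0.875000 × 0.803000 = 0.702625
Parallel ([0.702625], C3, and C4): 1 − (1 − 0.702625)(1 − 0.872000)(1 − 0.785000) = 0.9918

0.9918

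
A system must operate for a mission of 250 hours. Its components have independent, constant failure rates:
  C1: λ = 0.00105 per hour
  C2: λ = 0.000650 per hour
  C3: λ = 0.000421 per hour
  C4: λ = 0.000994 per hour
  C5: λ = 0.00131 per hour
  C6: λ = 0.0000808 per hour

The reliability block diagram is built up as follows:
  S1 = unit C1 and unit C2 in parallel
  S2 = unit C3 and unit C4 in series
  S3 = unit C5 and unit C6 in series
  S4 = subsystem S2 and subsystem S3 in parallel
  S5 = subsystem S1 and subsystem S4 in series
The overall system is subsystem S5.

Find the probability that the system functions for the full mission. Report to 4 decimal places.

R(C1) = exp(−0.00105 × 250) = 0.769126
R(C2) = exp(−0.000650 × 250) = 0.850016
R(C3) = exp(−0.000421 × 250) = 0.900099
R(C4) = exp(−0.000994 × 250) = 0.779970
R(C5) = exp(−0.00131 × 250) = 0.720723
R(C6) = exp(−0.0000808 × 250) = 0.980003
Parallel (C1 and C2): 1 − (1 − 0.769126)(1 − 0.850016) = 0.965373
Series (C3 and C4): 0.900099 × 0.779970 = 0.702050
Series (C5 and C6): 0.720723 × 0.980003 = 0.706311
Parallel ([0.702050] and [0.706311]): 1 − (1 − 0.702050)(1 − 0.706311) = 0.912495
Series ([0.965373] and [0.912495]): 0.965373 × 0.912495 = 0.8809

0.8809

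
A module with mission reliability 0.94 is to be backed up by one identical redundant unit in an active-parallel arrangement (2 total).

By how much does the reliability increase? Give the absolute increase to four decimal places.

R_before = 0.94
R_after = 1 − (1 − 0.94)^2 = 0.9964
ΔR = 0.9964 − 0.94 = 0.0564

0.0564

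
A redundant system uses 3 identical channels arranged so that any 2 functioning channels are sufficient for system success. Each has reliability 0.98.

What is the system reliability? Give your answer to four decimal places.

0.9988

R = Σ_{i=2}^{3} C(3,i) p^i (1−p)^{3−i} with p = 0.98
C(3,2)·0.98^2·0.02^1 = 0.057624
C(3,3)·0.98^3·0.02^0 = 0.941192
Sum = 0.9988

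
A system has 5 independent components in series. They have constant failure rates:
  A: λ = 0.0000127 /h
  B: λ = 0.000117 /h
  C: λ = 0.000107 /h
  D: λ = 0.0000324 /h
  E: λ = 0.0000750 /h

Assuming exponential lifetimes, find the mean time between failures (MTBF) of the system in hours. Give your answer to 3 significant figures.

Series of exponential components: λ_sys = Σ λ_i
λ_sys = 0.0000127 + 0.000117 + 0.000107 + 0.0000324 + 0.0000750 = 3.4410e-04 /h
MTBF = 1 / λ_sys = 2910 h

2910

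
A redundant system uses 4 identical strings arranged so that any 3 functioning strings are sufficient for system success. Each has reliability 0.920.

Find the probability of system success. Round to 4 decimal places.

R = Σ_{i=3}^{4} C(4,i) p^i (1−p)^{4−i} with p = 0.920
C(4,3)·0.920^3·0.080^1 = 0.249180
C(4,4)·0.920^4·0.080^0 = 0.716393
Sum = 0.9656

0.9656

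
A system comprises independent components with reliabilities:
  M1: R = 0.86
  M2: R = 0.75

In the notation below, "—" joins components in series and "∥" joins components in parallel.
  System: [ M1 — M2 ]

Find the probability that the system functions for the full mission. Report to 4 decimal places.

0.6450

Series (M1 and M2): 0.860000 × 0.750000 = 0.6450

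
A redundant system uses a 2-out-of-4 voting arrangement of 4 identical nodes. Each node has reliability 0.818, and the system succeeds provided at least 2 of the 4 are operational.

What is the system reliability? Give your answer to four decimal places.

R = Σ_{i=2}^{4} C(4,i) p^i (1−p)^{4−i} with p = 0.818
C(4,2)·0.818^2·0.182^2 = 0.132984
C(4,3)·0.818^3·0.182^1 = 0.398466
C(4,4)·0.818^4·0.182^0 = 0.447727
Sum = 0.9792

0.9792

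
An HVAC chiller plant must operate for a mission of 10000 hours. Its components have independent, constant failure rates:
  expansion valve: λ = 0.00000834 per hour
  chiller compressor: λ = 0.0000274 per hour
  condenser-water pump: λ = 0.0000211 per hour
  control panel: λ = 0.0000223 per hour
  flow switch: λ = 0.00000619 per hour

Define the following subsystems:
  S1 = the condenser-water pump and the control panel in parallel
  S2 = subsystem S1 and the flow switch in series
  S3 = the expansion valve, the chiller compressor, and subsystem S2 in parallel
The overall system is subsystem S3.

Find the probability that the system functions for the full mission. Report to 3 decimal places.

R(expansion valve) = exp(−0.00000834 × 10000) = 0.91998
R(chiller compressor) = exp(−0.0000274 × 10000) = 0.76033
R(condenser-water pump) = exp(−0.0000211 × 10000) = 0.80977
R(control panel) = exp(−0.0000223 × 10000) = 0.80011
R(flow switch) = exp(−0.00000619 × 10000) = 0.93998
Parallel (condenser-water pump and control panel): 1 − (1 − 0.80977)(1 − 0.80011) = 0.96197
Series ([0.96197] and flow switch): 0.96197 × 0.93998 = 0.90423
Parallel (expansion valve, chiller compressor, and [0.90423]): 1 − (1 − 0.91998)(1 − 0.76033)(1 − 0.90423) = 0.998

0.998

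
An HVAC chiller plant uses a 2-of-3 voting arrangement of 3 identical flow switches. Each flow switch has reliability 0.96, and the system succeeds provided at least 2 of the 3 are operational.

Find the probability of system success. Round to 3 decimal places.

R = Σ_{i=2}^{3} C(3,i) p^i (1−p)^{3−i} with p = 0.96
C(3,2)·0.96^2·0.04^1 = 0.11059
C(3,3)·0.96^3·0.04^0 = 0.88474
Sum = 0.995

0.995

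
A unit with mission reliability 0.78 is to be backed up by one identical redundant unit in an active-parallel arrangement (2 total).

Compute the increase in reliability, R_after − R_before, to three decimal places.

0.172

R_before = 0.78
R_after = 1 − (1 − 0.78)^2 = 0.952
ΔR = 0.952 − 0.78 = 0.172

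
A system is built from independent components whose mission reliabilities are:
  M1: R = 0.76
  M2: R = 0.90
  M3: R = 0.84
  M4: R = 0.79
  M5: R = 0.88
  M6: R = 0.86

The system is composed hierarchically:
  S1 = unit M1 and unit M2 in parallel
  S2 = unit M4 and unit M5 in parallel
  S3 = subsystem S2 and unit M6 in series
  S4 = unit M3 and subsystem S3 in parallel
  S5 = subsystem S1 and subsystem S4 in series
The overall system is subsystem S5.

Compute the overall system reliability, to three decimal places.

0.951

Parallel (M1 and M2): 1 − (1 − 0.76000)(1 − 0.90000) = 0.97600
Parallel (M4 and M5): 1 − (1 − 0.79000)(1 − 0.88000) = 0.97480
Series ([0.97480] and M6): 0.97480 × 0.86000 = 0.83833
Parallel (M3 and [0.83833]): 1 − (1 − 0.84000)(1 − 0.83833) = 0.97413
Series ([0.97600] and [0.97413]): 0.97600 × 0.97413 = 0.951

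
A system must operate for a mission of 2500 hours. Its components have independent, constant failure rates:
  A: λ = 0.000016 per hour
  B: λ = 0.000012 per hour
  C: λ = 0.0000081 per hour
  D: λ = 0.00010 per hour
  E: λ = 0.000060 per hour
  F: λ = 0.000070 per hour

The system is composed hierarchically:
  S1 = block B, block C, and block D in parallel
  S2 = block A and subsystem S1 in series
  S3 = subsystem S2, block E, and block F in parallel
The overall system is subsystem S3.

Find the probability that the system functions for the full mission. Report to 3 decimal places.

R(A) = exp(−0.000016 × 2500) = 0.96079
R(B) = exp(−0.000012 × 2500) = 0.97045
R(C) = exp(−0.0000081 × 2500) = 0.97995
R(D) = exp(−0.00010 × 2500) = 0.77880
R(E) = exp(−0.000060 × 2500) = 0.86071
R(F) = exp(−0.000070 × 2500) = 0.83946
Parallel (B, C, and D): 1 − (1 − 0.97045)(1 − 0.97995)(1 − 0.77880) = 0.99987
Series (A and [0.99987]): 0.96079 × 0.99987 = 0.96067
Parallel ([0.96067], E, and F): 1 − (1 − 0.96067)(1 − 0.86071)(1 − 0.83946) = 0.999

0.999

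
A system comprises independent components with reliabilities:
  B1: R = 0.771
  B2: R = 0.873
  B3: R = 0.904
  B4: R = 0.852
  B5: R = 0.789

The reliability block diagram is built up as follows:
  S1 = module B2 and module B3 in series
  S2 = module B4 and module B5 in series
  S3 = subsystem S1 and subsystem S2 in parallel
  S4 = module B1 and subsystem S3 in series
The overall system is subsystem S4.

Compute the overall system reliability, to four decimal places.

0.7177

Series (B2 and B3): 0.873000 × 0.904000 = 0.789192
Series (B4 and B5): 0.852000 × 0.789000 = 0.672228
Parallel ([0.789192] and [0.672228]): 1 − (1 − 0.789192)(1 − 0.672228) = 0.930903
Series (B1 and [0.930903]): 0.771000 × 0.930903 = 0.7177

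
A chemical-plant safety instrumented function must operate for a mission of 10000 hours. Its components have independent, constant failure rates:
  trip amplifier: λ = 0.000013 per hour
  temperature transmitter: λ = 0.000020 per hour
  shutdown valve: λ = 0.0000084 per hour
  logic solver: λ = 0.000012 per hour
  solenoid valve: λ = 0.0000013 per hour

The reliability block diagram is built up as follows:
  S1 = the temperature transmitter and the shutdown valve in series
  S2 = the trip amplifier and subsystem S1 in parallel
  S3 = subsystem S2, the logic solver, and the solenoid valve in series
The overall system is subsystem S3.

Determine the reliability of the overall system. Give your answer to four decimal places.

R(trip amplifier) = exp(−0.000013 × 10000) = 0.878095
R(temperature transmitter) = exp(−0.000020 × 10000) = 0.818731
R(shutdown valve) = exp(−0.0000084 × 10000) = 0.919431
R(logic solver) = exp(−0.000012 × 10000) = 0.886920
R(solenoid valve) = exp(−0.0000013 × 10000) = 0.987084
Series (temperature transmitter and shutdown valve): 0.818731 × 0.919431 = 0.752767
Parallel (trip amplifier and [0.752767]): 1 − (1 − 0.878095)(1 − 0.752767) = 0.969861
Series ([0.969861], logic solver, and solenoid valve): 0.969861 × 0.886920 × 0.987084 = 0.8491

0.8491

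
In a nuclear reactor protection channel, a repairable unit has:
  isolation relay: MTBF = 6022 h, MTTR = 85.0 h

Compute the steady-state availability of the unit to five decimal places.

A(isolation relay) = MTBF/(MTBF+MTTR) = 6022/(6022+85.0) = 0.98608

0.98608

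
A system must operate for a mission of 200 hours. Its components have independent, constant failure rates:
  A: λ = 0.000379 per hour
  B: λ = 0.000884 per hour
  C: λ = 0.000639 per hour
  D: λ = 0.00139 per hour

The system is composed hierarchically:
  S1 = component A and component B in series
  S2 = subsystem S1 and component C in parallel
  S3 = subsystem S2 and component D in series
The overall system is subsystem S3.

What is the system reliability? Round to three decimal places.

0.737

R(A) = exp(−0.000379 × 200) = 0.92700
R(B) = exp(−0.000884 × 200) = 0.83795
R(C) = exp(−0.000639 × 200) = 0.88003
R(D) = exp(−0.00139 × 200) = 0.75730
Series (A and B): 0.92700 × 0.83795 = 0.77678
Parallel ([0.77678] and C): 1 − (1 − 0.77678)(1 − 0.88003) = 0.97322
Series ([0.97322] and D): 0.97322 × 0.75730 = 0.737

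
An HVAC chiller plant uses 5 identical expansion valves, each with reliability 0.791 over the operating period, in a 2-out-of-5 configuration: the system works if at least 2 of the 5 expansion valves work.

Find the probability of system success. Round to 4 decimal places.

0.9921

R = Σ_{i=2}^{5} C(5,i) p^i (1−p)^{5−i} with p = 0.791
C(5,2)·0.791^2·0.209^3 = 0.057120
C(5,3)·0.791^3·0.209^2 = 0.216183
C(5,4)·0.791^4·0.209^1 = 0.409093
C(5,5)·0.791^5·0.209^0 = 0.309658
Sum = 0.9921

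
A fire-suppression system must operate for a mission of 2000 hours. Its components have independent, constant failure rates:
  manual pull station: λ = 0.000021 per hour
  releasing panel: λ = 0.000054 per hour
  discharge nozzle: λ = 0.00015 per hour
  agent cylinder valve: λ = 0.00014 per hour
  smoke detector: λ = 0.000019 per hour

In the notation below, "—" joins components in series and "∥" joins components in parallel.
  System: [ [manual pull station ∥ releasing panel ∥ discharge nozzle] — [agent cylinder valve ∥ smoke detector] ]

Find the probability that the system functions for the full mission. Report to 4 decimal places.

R(manual pull station) = exp(−0.000021 × 2000) = 0.958870
R(releasing panel) = exp(−0.000054 × 2000) = 0.897628
R(discharge nozzle) = exp(−0.00015 × 2000) = 0.740818
R(agent cylinder valve) = exp(−0.00014 × 2000) = 0.755784
R(smoke detector) = exp(−0.000019 × 2000) = 0.962713
Parallel (manual pull station, releasing panel, and discharge nozzle): 1 − (1 − 0.958870)(1 − 0.897628)(1 − 0.740818) = 0.998909
Parallel (agent cylinder valve and smoke detector): 1 − (1 − 0.755784)(1 − 0.962713) = 0.990894
Series ([0.998909] and [0.990894]): 0.998909 × 0.990894 = 0.9898

0.9898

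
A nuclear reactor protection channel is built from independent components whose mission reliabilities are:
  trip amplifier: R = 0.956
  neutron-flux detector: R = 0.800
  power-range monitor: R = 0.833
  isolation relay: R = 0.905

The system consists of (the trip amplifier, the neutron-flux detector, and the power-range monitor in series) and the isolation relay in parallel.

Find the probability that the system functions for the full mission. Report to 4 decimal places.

0.9655

Series (trip amplifier, neutron-flux detector, and power-range monitor): 0.956000 × 0.800000 × 0.833000 = 0.637078
Parallel ([0.637078] and isolation relay): 1 − (1 − 0.637078)(1 − 0.905000) = 0.9655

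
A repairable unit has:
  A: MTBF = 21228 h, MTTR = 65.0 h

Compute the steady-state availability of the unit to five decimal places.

A(A) = MTBF/(MTBF+MTTR) = 21228/(21228+65.0) = 0.99695

0.99695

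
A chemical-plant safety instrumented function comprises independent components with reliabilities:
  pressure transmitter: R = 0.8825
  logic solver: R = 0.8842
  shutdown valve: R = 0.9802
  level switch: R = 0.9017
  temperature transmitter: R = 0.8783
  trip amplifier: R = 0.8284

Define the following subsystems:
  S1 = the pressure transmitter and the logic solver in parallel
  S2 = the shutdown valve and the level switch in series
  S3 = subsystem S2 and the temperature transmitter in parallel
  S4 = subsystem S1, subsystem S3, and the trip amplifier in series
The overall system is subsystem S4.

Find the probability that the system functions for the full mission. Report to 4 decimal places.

Parallel (pressure transmitter and logic solver): 1 − (1 − 0.882500)(1 − 0.884200) = 0.986394
Series (shutdown valve and level switch): 0.980200 × 0.901700 = 0.883846
Parallel ([0.883846] and temperature transmitter): 1 − (1 − 0.883846)(1 − 0.878300) = 0.985864
Series ([0.986394], [0.985864], and trip amplifier): 0.986394 × 0.985864 × 0.828400 = 0.8056

0.8056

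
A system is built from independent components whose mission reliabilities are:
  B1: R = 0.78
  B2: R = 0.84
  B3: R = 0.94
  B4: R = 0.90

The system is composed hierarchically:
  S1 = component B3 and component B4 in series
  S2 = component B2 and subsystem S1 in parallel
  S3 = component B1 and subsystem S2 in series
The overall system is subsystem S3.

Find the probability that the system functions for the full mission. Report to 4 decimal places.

0.7608

Series (B3 and B4): 0.940000 × 0.900000 = 0.846000
Parallel (B2 and [0.846000]): 1 − (1 − 0.840000)(1 − 0.846000) = 0.975360
Series (B1 and [0.975360]): 0.780000 × 0.975360 = 0.7608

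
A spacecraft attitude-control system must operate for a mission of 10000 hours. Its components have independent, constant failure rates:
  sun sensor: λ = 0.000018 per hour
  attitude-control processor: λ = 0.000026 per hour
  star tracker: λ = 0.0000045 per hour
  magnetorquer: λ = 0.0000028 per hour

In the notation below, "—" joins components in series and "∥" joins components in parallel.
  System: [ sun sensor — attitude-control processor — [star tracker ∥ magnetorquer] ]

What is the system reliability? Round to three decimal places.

0.643

R(sun sensor) = exp(−0.000018 × 10000) = 0.83527
R(attitude-control processor) = exp(−0.000026 × 10000) = 0.77105
R(star tracker) = exp(−0.0000045 × 10000) = 0.95600
R(magnetorquer) = exp(−0.0000028 × 10000) = 0.97239
Parallel (star tracker and magnetorquer): 1 − (1 − 0.95600)(1 − 0.97239) = 0.99879
Series (sun sensor, attitude-control processor, and [0.99879]): 0.83527 × 0.77105 × 0.99879 = 0.643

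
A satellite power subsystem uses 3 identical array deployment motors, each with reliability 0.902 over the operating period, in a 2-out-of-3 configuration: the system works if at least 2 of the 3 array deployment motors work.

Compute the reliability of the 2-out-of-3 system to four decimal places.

R = Σ_{i=2}^{3} C(3,i) p^i (1−p)^{3−i} with p = 0.902
C(3,2)·0.902^2·0.098^1 = 0.239200
C(3,3)·0.902^3·0.098^0 = 0.733871
Sum = 0.9731

0.9731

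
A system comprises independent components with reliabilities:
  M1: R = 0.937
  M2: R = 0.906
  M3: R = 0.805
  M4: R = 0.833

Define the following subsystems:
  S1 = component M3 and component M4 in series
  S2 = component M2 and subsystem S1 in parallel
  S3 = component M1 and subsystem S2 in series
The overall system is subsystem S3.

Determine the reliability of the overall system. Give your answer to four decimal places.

0.9080

Series (M3 and M4): 0.805000 × 0.833000 = 0.670565
Parallel (M2 and [0.670565]): 1 − (1 − 0.906000)(1 − 0.670565) = 0.969033
Series (M1 and [0.969033]): 0.937000 × 0.969033 = 0.9080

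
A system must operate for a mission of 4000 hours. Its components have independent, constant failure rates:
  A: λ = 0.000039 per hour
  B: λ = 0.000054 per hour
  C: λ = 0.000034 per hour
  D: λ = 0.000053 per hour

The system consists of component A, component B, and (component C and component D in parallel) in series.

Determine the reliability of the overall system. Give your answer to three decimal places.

R(A) = exp(−0.000039 × 4000) = 0.85556
R(B) = exp(−0.000054 × 4000) = 0.80574
R(C) = exp(−0.000034 × 4000) = 0.87284
R(D) = exp(−0.000053 × 4000) = 0.80896
Parallel (C and D): 1 − (1 − 0.87284)(1 − 0.80896) = 0.97571
Series (A, B, and [0.97571]): 0.85556 × 0.80574 × 0.97571 = 0.673

0.673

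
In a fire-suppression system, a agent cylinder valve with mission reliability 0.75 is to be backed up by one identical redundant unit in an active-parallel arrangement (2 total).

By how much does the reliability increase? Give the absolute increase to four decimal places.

R_before = 0.75
R_after = 1 − (1 − 0.75)^2 = 0.9375
ΔR = 0.9375 − 0.75 = 0.1875

0.1875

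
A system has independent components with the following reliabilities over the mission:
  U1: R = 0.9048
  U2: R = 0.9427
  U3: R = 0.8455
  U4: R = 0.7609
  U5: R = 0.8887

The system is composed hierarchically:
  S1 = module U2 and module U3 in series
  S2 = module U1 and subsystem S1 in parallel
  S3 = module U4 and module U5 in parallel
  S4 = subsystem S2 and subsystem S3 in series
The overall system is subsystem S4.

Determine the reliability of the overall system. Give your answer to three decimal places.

Series (U2 and U3): 0.94270 × 0.84550 = 0.79705
Parallel (U1 and [0.79705]): 1 − (1 − 0.90480)(1 − 0.79705) = 0.98068
Parallel (U4 and U5): 1 − (1 − 0.76090)(1 − 0.88870) = 0.97339
Series ([0.98068] and [0.97339]): 0.98068 × 0.97339 = 0.955

0.955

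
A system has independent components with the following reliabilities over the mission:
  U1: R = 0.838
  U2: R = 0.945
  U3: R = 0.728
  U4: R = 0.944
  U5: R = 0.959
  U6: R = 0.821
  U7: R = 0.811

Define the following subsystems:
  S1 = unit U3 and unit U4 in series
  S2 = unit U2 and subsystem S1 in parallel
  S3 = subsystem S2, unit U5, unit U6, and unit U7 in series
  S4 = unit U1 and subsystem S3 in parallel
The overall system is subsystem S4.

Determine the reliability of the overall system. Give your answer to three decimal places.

0.940

Series (U3 and U4): 0.72800 × 0.94400 = 0.68723
Parallel (U2 and [0.68723]): 1 − (1 − 0.94500)(1 − 0.68723) = 0.98280
Series ([0.98280], U5, U6, and U7): 0.98280 × 0.95900 × 0.82100 × 0.81100 = 0.62755
Parallel (U1 and [0.62755]): 1 − (1 − 0.83800)(1 − 0.62755) = 0.940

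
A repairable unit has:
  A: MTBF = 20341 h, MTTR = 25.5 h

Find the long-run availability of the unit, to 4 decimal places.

A(A) = MTBF/(MTBF+MTTR) = 20341/(20341+25.5) = 0.9987

0.9987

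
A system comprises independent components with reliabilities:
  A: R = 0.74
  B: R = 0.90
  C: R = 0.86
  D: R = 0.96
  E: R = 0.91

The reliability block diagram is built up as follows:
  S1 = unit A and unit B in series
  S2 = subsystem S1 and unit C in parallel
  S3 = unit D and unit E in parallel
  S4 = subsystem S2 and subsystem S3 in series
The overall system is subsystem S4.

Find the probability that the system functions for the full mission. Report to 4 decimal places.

0.9498

Series (A and B): 0.740000 × 0.900000 = 0.666000
Parallel ([0.666000] and C): 1 − (1 − 0.666000)(1 − 0.860000) = 0.953240
Parallel (D and E): 1 − (1 − 0.960000)(1 − 0.910000) = 0.996400
Series ([0.953240] and [0.996400]): 0.953240 × 0.996400 = 0.9498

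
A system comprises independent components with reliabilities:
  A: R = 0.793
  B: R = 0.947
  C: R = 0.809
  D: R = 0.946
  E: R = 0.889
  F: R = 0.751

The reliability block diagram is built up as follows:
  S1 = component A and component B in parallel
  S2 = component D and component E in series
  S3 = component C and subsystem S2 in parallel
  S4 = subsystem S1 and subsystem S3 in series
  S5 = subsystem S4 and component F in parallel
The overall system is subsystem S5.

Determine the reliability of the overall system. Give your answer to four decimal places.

0.9898

Parallel (A and B): 1 − (1 − 0.793000)(1 − 0.947000) = 0.989029
Series (D and E): 0.946000 × 0.889000 = 0.840994
Parallel (C and [0.840994]): 1 − (1 − 0.809000)(1 − 0.840994) = 0.969630
Series ([0.989029] and [0.969630]): 0.989029 × 0.969630 = 0.958992
Parallel ([0.958992] and F): 1 − (1 − 0.958992)(1 − 0.751000) = 0.9898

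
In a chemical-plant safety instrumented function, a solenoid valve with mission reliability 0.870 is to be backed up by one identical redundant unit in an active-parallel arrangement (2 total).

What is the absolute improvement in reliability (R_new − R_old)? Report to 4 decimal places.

R_before = 0.870
R_after = 1 − (1 − 0.870)^2 = 0.9831
ΔR = 0.9831 − 0.870 = 0.1131

0.1131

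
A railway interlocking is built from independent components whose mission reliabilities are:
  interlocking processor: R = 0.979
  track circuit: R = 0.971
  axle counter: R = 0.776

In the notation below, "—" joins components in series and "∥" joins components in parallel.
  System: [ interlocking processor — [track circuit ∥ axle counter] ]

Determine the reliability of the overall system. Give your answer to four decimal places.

0.9726

Parallel (track circuit and axle counter): 1 − (1 − 0.971000)(1 − 0.776000) = 0.993504
Series (interlocking processor and [0.993504]): 0.979000 × 0.993504 = 0.9726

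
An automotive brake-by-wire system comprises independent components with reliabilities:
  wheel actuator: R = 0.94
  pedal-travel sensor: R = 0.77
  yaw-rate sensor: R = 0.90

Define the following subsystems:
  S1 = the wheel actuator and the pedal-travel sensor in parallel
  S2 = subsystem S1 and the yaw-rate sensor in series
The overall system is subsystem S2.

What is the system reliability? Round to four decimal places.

Parallel (wheel actuator and pedal-travel sensor): 1 − (1 − 0.940000)(1 − 0.770000) = 0.986200
Series ([0.986200] and yaw-rate sensor): 0.986200 × 0.900000 = 0.8876

0.8876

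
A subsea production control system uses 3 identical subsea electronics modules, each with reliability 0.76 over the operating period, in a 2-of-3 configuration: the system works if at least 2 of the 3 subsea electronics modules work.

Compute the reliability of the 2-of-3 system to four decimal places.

R = Σ_{i=2}^{3} C(3,i) p^i (1−p)^{3−i} with p = 0.76
C(3,2)·0.76^2·0.24^1 = 0.415872
C(3,3)·0.76^3·0.24^0 = 0.438976
Sum = 0.8548

0.8548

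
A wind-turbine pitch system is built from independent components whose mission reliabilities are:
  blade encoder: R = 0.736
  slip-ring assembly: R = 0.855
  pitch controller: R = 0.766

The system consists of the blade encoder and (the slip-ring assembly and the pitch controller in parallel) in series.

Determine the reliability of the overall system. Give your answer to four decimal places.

Parallel (slip-ring assembly and pitch controller): 1 − (1 − 0.855000)(1 − 0.766000) = 0.966070
Series (blade encoder and [0.966070]): 0.736000 × 0.966070 = 0.7110

0.7110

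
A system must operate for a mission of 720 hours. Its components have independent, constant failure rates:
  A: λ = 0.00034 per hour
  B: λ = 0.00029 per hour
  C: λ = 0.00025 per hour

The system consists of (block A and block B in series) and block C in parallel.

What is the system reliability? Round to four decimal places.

R(A) = exp(−0.00034 × 720) = 0.782861
R(B) = exp(−0.00029 × 720) = 0.811558
R(C) = exp(−0.00025 × 720) = 0.835270
Series (A and B): 0.782861 × 0.811558 = 0.635337
Parallel ([0.635337] and C): 1 − (1 − 0.635337)(1 − 0.835270) = 0.9399

0.9399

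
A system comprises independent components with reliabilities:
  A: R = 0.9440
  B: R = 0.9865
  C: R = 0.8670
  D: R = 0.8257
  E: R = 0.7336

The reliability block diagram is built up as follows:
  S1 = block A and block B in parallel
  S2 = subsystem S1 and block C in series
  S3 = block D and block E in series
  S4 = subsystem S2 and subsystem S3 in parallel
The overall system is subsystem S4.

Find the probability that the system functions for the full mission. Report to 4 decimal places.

Parallel (A and B): 1 − (1 − 0.944000)(1 − 0.986500) = 0.999244
Series ([0.999244] and C): 0.999244 × 0.867000 = 0.866345
Series (D and E): 0.825700 × 0.733600 = 0.605734
Parallel ([0.866345] and [0.605734]): 1 − (1 − 0.866345)(1 − 0.605734) = 0.9473

0.9473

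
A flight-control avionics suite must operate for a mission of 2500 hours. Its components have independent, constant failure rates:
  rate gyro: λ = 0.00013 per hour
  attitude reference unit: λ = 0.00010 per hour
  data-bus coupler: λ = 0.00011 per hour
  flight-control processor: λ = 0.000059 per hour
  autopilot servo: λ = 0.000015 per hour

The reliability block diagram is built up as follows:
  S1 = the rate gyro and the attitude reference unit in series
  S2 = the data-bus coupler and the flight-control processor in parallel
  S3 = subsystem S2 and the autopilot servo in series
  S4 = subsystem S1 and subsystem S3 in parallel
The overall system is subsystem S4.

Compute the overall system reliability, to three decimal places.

R(rate gyro) = exp(−0.00013 × 2500) = 0.72253
R(attitude reference unit) = exp(−0.00010 × 2500) = 0.77880
R(data-bus coupler) = exp(−0.00011 × 2500) = 0.75957
R(flight-control processor) = exp(−0.000059 × 2500) = 0.86286
R(autopilot servo) = exp(−0.000015 × 2500) = 0.96319
Series (rate gyro and attitude reference unit): 0.72253 × 0.77880 = 0.56271
Parallel (data-bus coupler and flight-control processor): 1 − (1 − 0.75957)(1 − 0.86286) = 0.96703
Series ([0.96703] and autopilot servo): 0.96703 × 0.96319 = 0.93143
Parallel ([0.56271] and [0.93143]): 1 − (1 − 0.56271)(1 − 0.93143) = 0.970

0.970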